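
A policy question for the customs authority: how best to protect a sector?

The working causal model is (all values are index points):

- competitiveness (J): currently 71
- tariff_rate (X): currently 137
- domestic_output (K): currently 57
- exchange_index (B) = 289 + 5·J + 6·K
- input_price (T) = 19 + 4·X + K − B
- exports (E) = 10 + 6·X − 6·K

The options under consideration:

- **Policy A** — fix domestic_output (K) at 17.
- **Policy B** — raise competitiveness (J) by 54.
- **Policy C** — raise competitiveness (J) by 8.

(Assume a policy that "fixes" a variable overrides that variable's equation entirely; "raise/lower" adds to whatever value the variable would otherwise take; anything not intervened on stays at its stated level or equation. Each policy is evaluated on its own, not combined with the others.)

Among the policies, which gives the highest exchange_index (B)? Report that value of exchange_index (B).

Policy A (K := 17):
  J = 71
  K = 17
  B = 289 + 5·71 + 6·17 = 746
Policy B (J + 54):
  J = 71 + 54 = 125
  K = 57
  B = 289 + 5·125 + 6·57 = 1256
Policy C (J + 8):
  J = 71 + 8 = 79
  K = 57
  B = 289 + 5·79 + 6·57 = 1026
Comparing — Policy A: B=746, Policy B: B=1256, Policy C: B=1026. Highest is 1256 (Policy B).

1256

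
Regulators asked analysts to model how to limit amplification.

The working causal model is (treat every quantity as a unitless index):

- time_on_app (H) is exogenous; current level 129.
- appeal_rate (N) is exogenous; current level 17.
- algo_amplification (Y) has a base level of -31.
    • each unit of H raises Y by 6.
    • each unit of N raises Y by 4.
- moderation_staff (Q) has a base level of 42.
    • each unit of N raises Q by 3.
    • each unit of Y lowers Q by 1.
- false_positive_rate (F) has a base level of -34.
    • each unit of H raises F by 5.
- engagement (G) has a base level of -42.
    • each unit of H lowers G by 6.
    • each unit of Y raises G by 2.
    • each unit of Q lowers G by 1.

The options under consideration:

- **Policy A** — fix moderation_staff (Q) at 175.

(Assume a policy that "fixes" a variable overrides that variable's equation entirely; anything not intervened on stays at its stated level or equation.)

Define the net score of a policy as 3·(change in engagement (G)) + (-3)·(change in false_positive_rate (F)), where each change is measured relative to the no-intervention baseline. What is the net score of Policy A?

-2679

Baseline:
  H = 129
  N = 17
  Y = -31 + 6·129 + 4·17 = 811
  Q = 42 + 3·17 − 811 = -718
  F = -34 + 5·129 = 611
  G = -42 − 6·129 + 2·811 − (-718) = 1524
Policy A (Q := 175):
  H = 129
  N = 17
  Y = -31 + 6·129 + 4·17 = 811
  Q = 175
  F = -34 + 5·129 = 611
  G = -42 − 6·129 + 2·811 − 175 = 631
ΔG = 631 − 1524 = -893; ΔF = 611 − 611 = 0
Score = 3·(-893) + (-3)·0 = -2679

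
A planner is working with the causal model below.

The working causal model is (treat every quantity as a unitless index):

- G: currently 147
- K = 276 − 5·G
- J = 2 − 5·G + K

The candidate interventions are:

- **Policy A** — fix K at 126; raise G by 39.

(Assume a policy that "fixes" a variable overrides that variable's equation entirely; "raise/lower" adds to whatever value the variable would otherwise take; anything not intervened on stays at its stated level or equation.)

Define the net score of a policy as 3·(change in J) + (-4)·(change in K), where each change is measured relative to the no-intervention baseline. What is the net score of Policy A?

-1170

Baseline:
  G = 147
  K = 276 − 5·147 = -459
  J = 2 − 5·147 + (-459) = -1192
Policy A (K := 126, G + 39):
  G = 147 + 39 = 186
  K = 126
  J = 2 − 5·186 + 126 = -802
ΔJ = -802 − (-1192) = 390; ΔK = 126 − (-459) = 585
Score = 3·390 + (-4)·585 = -1170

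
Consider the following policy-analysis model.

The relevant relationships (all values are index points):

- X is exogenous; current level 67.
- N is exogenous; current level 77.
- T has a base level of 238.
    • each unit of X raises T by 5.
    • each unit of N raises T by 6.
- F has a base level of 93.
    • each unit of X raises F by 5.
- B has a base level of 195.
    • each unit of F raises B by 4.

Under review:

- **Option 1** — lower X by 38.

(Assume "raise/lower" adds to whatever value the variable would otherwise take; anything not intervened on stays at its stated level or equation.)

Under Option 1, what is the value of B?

1147

Option 1 (X − 38):
  X = 67 − 38 = 29
  F = 93 + 5·29 = 238
  B = 195 + 4·238 = 1147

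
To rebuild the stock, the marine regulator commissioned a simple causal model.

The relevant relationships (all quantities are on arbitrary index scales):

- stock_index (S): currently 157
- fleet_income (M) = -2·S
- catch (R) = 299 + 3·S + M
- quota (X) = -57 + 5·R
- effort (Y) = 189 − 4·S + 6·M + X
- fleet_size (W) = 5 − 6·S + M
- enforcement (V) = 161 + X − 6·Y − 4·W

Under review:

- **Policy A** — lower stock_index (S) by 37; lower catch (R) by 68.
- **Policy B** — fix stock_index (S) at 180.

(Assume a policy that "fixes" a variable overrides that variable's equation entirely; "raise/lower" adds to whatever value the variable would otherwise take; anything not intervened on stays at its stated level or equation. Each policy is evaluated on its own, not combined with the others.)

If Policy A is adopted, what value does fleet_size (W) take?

-955

Policy A (S − 37, R − 68):
  S = 157 − 37 = 120
  M = 0 − 2·120 = -240
  W = 5 − 6·120 + (-240) = -955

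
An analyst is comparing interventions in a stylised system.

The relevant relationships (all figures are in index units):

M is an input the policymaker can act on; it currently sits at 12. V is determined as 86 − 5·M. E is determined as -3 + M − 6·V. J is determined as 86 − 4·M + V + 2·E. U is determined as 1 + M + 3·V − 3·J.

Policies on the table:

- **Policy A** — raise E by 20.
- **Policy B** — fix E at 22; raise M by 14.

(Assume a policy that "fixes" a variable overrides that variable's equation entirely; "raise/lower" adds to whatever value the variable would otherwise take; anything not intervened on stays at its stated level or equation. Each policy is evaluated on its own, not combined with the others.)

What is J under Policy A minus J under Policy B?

-172

Policy A (E + 20):
  M = 12
  V = 86 − 5·12 = 26
  E = -3 + 12 − 6·26 (+20 from intervention) = -127
  J = 86 − 4·12 + 26 + 2·(-127) = -190
Policy B (E := 22, M + 14):
  M = 12 + 14 = 26
  V = 86 − 5·26 = -44
  E = 22
  J = 86 − 4·26 + (-44) + 2·22 = -18
J: -190 − (-18) = -172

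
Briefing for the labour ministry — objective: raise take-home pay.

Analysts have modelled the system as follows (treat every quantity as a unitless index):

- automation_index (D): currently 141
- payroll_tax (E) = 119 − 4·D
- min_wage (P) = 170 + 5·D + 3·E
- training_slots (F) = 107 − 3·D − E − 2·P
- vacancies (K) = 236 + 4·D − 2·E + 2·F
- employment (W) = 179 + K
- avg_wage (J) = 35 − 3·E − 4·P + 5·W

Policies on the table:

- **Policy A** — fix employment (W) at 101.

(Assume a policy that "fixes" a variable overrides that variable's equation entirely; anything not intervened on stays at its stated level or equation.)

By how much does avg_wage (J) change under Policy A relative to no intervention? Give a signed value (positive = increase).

Baseline:
  D = 141
  E = 119 − 4·141 = -445
  P = 170 + 5·141 + 3·(-445) = -460
  F = 107 − 3·141 − (-445) − 2·(-460) = 1049
  K = 236 + 4·141 − 2·(-445) + 2·1049 = 3788
  W = 179 + 3788 = 3967
  J = 35 − 3·(-445) − 4·(-460) + 5·3967 = 23045
Policy A (W := 101):
  D = 141
  E = 119 − 4·141 = -445
  P = 170 + 5·141 + 3·(-445) = -460
  F = 107 − 3·141 − (-445) − 2·(-460) = 1049
  K = 236 + 4·141 − 2·(-445) + 2·1049 = 3788
  W = 101
  J = 35 − 3·(-445) − 4·(-460) + 5·101 = 3715
Change in J: 3715 − 23045 = -19330

-19330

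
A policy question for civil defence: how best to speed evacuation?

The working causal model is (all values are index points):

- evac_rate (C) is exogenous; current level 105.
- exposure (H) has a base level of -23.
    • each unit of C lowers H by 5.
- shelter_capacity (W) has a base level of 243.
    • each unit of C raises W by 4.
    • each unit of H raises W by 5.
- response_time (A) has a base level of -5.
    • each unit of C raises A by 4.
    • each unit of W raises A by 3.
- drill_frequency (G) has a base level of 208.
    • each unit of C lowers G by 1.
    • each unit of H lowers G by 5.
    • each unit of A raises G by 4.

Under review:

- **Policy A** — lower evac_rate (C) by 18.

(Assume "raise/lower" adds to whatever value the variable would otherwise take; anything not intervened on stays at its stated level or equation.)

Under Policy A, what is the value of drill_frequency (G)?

Policy A (C − 18):
  C = 105 − 18 = 87
  H = -23 − 5·87 = -458
  W = 243 + 4·87 + 5·(-458) = -1699
  A = -5 + 4·87 + 3·(-1699) = -4754
  G = 208 − 87 − 5·(-458) + 4·(-4754) = -16605

-16605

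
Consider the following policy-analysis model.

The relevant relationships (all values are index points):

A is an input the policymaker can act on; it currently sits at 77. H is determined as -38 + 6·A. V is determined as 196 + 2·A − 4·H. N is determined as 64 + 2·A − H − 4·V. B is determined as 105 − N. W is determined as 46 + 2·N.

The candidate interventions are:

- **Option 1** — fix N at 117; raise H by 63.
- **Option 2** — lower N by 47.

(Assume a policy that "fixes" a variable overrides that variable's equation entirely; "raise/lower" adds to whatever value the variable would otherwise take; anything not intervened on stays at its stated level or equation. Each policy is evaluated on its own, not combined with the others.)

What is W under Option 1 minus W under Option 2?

-10028

Option 1 (N := 117, H + 63):
  A = 77
  H = -38 + 6·77 (+63 from intervention) = 487
  V = 196 + 2·77 − 4·487 = -1598
  N = 117
  W = 46 + 2·117 = 280
Option 2 (N − 47):
  A = 77
  H = -38 + 6·77 = 424
  V = 196 + 2·77 − 4·424 = -1346
  N = 64 + 2·77 − 424 − 4·(-1346) (−47 from intervention) = 5131
  W = 46 + 2·5131 = 10308
W: 280 − 10308 = -10028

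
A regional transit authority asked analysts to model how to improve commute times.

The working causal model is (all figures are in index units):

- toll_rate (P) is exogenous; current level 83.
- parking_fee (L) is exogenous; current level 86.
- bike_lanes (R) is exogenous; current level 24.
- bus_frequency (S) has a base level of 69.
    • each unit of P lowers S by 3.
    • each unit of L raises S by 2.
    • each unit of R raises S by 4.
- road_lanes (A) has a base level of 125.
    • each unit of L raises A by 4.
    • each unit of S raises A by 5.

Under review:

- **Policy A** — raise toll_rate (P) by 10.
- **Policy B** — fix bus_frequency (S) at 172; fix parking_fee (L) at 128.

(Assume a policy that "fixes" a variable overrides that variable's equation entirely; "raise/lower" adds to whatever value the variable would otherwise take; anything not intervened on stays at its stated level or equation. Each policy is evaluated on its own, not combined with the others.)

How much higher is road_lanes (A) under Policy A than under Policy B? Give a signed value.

Policy A (P + 10):
  P = 83 + 10 = 93
  L = 86
  R = 24
  S = 69 − 3·93 + 2·86 + 4·24 = 58
  A = 125 + 4·86 + 5·58 = 759
Policy B (S := 172, L := 128):
  P = 83
  L = 128
  R = 24
  S = 172
  A = 125 + 4·128 + 5·172 = 1497
A: 759 − 1497 = -738

-738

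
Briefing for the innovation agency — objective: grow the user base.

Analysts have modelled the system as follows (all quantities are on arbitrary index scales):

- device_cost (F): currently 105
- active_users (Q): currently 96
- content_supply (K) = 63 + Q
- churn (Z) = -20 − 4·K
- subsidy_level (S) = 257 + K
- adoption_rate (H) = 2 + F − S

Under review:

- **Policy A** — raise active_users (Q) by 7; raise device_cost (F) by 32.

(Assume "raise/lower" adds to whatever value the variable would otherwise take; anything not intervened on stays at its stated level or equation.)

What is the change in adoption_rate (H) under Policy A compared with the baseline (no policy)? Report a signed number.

25

Baseline:
  F = 105
  Q = 96
  K = 63 + 96 = 159
  S = 257 + 159 = 416
  H = 2 + 105 − 416 = -309
Policy A (Q + 7, F + 32):
  F = 105 + 32 = 137
  Q = 96 + 7 = 103
  K = 63 + 103 = 166
  S = 257 + 166 = 423
  H = 2 + 137 − 423 = -284
Change in H: -284 − (-309) = 25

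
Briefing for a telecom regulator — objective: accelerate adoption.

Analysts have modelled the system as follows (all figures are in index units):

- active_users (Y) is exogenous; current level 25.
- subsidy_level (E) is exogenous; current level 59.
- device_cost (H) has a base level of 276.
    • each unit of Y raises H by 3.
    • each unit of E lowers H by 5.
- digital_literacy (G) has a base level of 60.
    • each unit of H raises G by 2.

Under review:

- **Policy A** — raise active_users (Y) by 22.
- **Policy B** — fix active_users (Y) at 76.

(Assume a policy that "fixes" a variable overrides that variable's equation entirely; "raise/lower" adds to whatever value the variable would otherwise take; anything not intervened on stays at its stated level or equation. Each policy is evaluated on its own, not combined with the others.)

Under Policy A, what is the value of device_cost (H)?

122

Policy A (Y + 22):
  Y = 25 + 22 = 47
  E = 59
  H = 276 + 3·47 − 5·59 = 122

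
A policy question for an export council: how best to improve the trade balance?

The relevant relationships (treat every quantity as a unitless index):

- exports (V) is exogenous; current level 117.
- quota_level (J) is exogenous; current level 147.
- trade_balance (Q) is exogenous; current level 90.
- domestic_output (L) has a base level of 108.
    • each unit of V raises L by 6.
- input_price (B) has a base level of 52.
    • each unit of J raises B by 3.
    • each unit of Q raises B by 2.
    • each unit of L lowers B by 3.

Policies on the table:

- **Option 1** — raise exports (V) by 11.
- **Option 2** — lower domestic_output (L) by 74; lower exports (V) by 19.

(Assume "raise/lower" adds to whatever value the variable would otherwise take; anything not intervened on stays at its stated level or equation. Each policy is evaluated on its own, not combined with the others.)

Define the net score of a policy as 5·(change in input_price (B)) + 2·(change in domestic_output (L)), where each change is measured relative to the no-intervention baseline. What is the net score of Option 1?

Baseline:
  V = 117
  J = 147
  Q = 90
  L = 108 + 6·117 = 810
  B = 52 + 3·147 + 2·90 − 3·810 = -1757
Option 1 (V + 11):
  V = 117 + 11 = 128
  J = 147
  Q = 90
  L = 108 + 6·128 = 876
  B = 52 + 3·147 + 2·90 − 3·876 = -1955
ΔB = -1955 − (-1757) = -198; ΔL = 876 − 810 = 66
Score = 5·(-198) + 2·66 = -858

-858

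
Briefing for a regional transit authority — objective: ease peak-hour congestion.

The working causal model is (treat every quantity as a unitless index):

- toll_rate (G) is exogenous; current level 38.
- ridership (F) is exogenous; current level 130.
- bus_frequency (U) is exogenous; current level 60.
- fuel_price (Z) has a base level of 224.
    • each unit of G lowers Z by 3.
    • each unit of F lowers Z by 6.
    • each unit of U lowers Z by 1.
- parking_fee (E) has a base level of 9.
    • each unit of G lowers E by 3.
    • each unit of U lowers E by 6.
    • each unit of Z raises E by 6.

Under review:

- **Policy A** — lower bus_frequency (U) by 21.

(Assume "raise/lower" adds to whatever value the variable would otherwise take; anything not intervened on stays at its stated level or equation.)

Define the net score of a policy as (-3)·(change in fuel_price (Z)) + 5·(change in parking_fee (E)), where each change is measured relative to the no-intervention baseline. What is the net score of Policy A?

Baseline:
  G = 38
  F = 130
  U = 60
  Z = 224 − 3·38 − 6·130 − 60 = -730
  E = 9 − 3·38 − 6·60 + 6·(-730) = -4845
Policy A (U − 21):
  G = 38
  F = 130
  U = 60 − 21 = 39
  Z = 224 − 3·38 − 6·130 − 39 = -709
  E = 9 − 3·38 − 6·39 + 6·(-709) = -4593
ΔZ = -709 − (-730) = 21; ΔE = -4593 − (-4845) = 252
Score = (-3)·21 + 5·252 = 1197

1197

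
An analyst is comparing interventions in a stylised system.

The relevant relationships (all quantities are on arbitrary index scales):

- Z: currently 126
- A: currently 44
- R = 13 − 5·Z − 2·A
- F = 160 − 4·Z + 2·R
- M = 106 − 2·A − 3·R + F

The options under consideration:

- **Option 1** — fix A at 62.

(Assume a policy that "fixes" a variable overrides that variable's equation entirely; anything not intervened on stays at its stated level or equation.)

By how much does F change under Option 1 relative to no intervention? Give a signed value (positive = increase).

Baseline:
  Z = 126
  A = 44
  R = 13 − 5·126 − 2·44 = -705
  F = 160 − 4·126 + 2·(-705) = -1754
Option 1 (A := 62):
  Z = 126
  A = 62
  R = 13 − 5·126 − 2·62 = -741
  F = 160 − 4·126 + 2·(-741) = -1826
Change in F: -1826 − (-1754) = -72

-72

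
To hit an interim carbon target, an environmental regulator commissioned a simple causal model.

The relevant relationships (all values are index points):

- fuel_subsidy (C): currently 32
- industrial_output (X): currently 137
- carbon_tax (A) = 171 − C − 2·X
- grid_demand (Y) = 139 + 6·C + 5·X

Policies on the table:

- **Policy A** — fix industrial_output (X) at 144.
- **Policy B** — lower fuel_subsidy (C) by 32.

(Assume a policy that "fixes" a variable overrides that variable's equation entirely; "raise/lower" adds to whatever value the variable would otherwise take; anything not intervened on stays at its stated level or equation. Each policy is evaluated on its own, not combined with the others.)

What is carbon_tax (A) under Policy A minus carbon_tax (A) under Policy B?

-46

Policy A (X := 144):
  C = 32
  X = 144
  A = 171 − 32 − 2·144 = -149
Policy B (C − 32):
  C = 32 − 32 = 0
  X = 137
  A = 171 − 0 − 2·137 = -103
A: -149 − (-103) = -46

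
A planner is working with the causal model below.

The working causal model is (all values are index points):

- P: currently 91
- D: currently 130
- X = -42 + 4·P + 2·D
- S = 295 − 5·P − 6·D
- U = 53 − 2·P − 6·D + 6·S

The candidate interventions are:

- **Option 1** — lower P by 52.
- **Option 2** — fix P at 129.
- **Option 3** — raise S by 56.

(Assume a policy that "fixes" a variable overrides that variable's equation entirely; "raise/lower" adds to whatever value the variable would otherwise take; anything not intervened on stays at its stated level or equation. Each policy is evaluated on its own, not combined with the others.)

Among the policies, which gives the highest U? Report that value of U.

Option 1 (P − 52):
  P = 91 − 52 = 39
  D = 130
  S = 295 − 5·39 − 6·130 = -680
  U = 53 − 2·39 − 6·130 + 6·(-680) = -4885
Option 2 (P := 129):
  P = 129
  D = 130
  S = 295 − 5·129 − 6·130 = -1130
  U = 53 − 2·129 − 6·130 + 6·(-1130) = -7765
Option 3 (S + 56):
  P = 91
  D = 130
  S = 295 − 5·91 − 6·130 (+56 from intervention) = -884
  U = 53 − 2·91 − 6·130 + 6·(-884) = -6213
Comparing — Option 1: U=-4885, Option 2: U=-7765, Option 3: U=-6213. Highest is -4885 (Option 1).

-4885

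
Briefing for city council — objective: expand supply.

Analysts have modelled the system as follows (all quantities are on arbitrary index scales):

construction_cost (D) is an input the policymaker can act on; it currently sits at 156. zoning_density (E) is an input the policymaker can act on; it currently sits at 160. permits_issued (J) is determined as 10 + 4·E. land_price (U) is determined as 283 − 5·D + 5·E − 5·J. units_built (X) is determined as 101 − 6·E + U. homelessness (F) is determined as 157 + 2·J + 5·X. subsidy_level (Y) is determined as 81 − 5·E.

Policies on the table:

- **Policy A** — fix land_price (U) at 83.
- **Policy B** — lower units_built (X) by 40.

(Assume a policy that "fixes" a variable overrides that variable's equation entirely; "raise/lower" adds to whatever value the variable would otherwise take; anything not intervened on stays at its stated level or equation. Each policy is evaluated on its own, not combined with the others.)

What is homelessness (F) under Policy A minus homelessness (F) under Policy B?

15350

Policy A (U := 83):
  D = 156
  E = 160
  J = 10 + 4·160 = 650
  U = 83
  X = 101 − 6·160 + 83 = -776
  F = 157 + 2·650 + 5·(-776) = -2423
Policy B (X − 40):
  D = 156
  E = 160
  J = 10 + 4·160 = 650
  U = 283 − 5·156 + 5·160 − 5·650 = -2947
  X = 101 − 6·160 + (-2947) (−40 from intervention) = -3846
  F = 157 + 2·650 + 5·(-3846) = -17773
F: -2423 − (-17773) = 15350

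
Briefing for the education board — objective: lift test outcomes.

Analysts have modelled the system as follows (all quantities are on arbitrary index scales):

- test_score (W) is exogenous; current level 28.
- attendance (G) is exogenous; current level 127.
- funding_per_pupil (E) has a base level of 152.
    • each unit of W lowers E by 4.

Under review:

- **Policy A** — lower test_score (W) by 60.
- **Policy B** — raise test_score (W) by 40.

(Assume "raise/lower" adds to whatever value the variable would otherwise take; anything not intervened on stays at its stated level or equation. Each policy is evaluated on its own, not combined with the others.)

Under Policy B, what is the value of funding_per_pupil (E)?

Policy B (W + 40):
  W = 28 + 40 = 68
  E = 152 − 4·68 = -120

-120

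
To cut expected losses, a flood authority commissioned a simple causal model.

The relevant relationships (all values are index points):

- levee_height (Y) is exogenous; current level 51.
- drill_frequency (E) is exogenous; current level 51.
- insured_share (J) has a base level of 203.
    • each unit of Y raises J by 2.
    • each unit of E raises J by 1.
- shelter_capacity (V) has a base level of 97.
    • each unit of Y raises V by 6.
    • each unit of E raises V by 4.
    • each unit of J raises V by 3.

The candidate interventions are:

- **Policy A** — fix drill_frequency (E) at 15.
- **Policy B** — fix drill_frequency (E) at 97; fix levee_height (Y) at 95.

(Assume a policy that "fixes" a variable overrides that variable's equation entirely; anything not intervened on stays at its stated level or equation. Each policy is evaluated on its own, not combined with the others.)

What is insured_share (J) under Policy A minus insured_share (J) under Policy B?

Policy A (E := 15):
  Y = 51
  E = 15
  J = 203 + 2·51 + 15 = 320
Policy B (E := 97, Y := 95):
  Y = 95
  E = 97
  J = 203 + 2·95 + 97 = 490
J: 320 − 490 = -170

-170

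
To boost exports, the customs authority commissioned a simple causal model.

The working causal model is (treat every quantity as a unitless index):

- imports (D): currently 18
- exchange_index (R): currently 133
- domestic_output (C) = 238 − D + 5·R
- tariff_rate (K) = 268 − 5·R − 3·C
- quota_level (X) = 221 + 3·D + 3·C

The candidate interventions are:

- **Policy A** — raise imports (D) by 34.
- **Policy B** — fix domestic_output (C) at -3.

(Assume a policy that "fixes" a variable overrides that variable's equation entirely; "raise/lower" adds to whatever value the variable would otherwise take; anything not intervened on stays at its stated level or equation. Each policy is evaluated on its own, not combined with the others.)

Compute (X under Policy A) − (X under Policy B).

2664

Policy A (D + 34):
  D = 18 + 34 = 52
  R = 133
  C = 238 − 52 + 5·133 = 851
  X = 221 + 3·52 + 3·851 = 2930
Policy B (C := -3):
  D = 18
  R = 133
  C = -3
  X = 221 + 3·18 + 3·(-3) = 266
X: 2930 − 266 = 2664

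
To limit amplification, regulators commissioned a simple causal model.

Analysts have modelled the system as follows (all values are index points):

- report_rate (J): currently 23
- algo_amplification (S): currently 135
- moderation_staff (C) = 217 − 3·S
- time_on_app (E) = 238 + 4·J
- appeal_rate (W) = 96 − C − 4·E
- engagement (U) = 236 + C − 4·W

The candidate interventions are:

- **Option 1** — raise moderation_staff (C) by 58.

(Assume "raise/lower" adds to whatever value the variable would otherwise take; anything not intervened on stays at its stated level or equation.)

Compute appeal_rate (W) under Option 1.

-1094

Option 1 (C + 58):
  J = 23
  S = 135
  C = 217 − 3·135 (+58 from intervention) = -130
  E = 238 + 4·23 = 330
  W = 96 − (-130) − 4·330 = -1094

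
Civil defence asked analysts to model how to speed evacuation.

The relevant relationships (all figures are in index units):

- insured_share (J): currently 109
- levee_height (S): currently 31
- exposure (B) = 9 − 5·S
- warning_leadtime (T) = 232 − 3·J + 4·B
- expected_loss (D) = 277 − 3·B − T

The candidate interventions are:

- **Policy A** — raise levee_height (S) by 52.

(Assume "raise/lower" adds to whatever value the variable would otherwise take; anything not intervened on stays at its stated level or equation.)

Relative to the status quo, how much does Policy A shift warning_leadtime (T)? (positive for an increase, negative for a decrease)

-1040

Baseline:
  J = 109
  S = 31
  B = 9 − 5·31 = -146
  T = 232 − 3·109 + 4·(-146) = -679
Policy A (S + 52):
  J = 109
  S = 31 + 52 = 83
  B = 9 − 5·83 = -406
  T = 232 − 3·109 + 4·(-406) = -1719
Change in T: -1719 − (-679) = -1040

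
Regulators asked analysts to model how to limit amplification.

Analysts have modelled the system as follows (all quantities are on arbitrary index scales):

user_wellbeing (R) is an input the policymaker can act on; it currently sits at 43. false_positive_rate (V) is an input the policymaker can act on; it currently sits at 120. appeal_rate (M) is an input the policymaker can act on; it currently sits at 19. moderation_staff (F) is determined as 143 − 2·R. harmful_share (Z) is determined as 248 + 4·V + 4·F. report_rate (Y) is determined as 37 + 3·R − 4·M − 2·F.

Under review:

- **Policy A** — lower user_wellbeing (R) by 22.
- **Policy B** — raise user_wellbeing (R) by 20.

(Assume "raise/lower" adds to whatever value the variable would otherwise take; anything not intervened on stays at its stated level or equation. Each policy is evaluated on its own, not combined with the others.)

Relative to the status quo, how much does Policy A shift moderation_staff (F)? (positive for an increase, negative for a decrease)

44

Baseline:
  R = 43
  F = 143 − 2·43 = 57
Policy A (R − 22):
  R = 43 − 22 = 21
  F = 143 − 2·21 = 101
Change in F: 101 − 57 = 44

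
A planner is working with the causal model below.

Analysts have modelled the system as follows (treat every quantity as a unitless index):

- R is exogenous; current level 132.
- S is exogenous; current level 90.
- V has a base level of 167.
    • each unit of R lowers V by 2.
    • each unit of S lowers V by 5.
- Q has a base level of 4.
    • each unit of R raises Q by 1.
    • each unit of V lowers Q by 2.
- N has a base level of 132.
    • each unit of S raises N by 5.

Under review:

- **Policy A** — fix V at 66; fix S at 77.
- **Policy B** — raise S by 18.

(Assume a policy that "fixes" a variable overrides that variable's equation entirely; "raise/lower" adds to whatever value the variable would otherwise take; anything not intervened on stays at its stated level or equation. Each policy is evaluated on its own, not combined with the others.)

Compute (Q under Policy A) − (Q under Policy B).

-1406

Policy A (V := 66, S := 77):
  R = 132
  S = 77
  V = 66
  Q = 4 + 132 − 2·66 = 4
Policy B (S + 18):
  R = 132
  S = 90 + 18 = 108
  V = 167 − 2·132 − 5·108 = -637
  Q = 4 + 132 − 2·(-637) = 1410
Q: 4 − 1410 = -1406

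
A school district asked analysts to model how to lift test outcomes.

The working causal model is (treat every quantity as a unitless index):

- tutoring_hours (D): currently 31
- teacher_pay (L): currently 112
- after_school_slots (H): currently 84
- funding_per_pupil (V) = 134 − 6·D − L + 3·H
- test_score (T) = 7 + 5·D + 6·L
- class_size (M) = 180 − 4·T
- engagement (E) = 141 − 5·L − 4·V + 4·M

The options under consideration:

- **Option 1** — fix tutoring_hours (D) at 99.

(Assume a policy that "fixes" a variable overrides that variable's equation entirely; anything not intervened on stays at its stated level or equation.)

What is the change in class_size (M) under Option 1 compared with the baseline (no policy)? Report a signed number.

-1360

Baseline:
  D = 31
  L = 112
  T = 7 + 5·31 + 6·112 = 834
  M = 180 − 4·834 = -3156
Option 1 (D := 99):
  D = 99
  L = 112
  T = 7 + 5·99 + 6·112 = 1174
  M = 180 − 4·1174 = -4516
Change in M: -4516 − (-3156) = -1360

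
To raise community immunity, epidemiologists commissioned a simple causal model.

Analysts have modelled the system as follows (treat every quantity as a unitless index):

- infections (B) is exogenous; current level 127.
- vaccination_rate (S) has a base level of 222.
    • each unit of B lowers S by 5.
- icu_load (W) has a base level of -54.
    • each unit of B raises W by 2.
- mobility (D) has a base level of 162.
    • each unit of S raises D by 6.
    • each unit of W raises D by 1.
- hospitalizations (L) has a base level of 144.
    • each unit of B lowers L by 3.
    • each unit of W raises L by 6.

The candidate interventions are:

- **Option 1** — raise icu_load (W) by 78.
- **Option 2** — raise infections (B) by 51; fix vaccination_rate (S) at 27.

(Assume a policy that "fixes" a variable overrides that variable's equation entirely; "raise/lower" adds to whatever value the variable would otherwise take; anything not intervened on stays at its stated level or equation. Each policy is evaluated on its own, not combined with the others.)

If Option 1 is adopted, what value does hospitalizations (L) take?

Option 1 (W + 78):
  B = 127
  W = -54 + 2·127 (+78 from intervention) = 278
  L = 144 − 3·127 + 6·278 = 1431

1431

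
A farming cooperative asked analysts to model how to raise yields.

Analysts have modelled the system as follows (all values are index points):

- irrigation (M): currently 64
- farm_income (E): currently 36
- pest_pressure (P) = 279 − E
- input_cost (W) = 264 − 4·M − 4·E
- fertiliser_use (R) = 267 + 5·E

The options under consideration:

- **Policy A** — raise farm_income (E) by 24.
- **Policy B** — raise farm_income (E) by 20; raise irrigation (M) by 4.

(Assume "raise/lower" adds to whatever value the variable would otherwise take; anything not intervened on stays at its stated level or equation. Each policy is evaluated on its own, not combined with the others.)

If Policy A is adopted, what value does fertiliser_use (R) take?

567

Policy A (E + 24):
  E = 36 + 24 = 60
  R = 267 + 5·60 = 567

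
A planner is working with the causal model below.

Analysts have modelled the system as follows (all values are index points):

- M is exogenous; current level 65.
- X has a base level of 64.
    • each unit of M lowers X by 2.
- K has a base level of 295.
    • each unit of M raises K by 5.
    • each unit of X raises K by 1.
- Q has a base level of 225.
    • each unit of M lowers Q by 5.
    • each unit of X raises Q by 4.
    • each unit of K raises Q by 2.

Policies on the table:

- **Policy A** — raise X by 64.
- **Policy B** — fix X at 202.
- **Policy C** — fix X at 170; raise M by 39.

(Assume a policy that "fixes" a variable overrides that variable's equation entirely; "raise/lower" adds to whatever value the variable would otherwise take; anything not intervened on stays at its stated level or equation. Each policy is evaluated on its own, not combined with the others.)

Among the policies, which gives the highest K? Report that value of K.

Policy A (X + 64):
  M = 65
  X = 64 − 2·65 (+64 from intervention) = -2
  K = 295 + 5·65 + (-2) = 618
Policy B (X := 202):
  M = 65
  X = 202
  K = 295 + 5·65 + 202 = 822
Policy C (X := 170, M + 39):
  M = 65 + 39 = 104
  X = 170
  K = 295 + 5·104 + 170 = 985
Comparing — Policy A: K=618, Policy B: K=822, Policy C: K=985. Highest is 985 (Policy C).

985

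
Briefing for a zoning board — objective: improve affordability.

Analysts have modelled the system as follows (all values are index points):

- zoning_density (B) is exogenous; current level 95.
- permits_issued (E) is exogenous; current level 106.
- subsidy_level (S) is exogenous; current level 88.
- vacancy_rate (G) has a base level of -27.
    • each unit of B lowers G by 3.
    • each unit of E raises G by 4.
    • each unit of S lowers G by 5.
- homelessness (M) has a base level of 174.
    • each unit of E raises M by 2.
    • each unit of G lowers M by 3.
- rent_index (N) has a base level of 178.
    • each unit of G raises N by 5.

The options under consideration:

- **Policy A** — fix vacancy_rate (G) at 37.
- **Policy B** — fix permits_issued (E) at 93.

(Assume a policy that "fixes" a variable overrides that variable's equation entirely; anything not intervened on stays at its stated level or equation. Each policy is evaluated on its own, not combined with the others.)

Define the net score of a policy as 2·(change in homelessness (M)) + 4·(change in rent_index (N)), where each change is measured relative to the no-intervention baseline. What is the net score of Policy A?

Baseline:
  B = 95
  E = 106
  S = 88
  G = -27 − 3·95 + 4·106 − 5·88 = -328
  M = 174 + 2·106 − 3·(-328) = 1370
  N = 178 + 5·(-328) = -1462
Policy A (G := 37):
  B = 95
  E = 106
  S = 88
  G = 37
  M = 174 + 2·106 − 3·37 = 275
  N = 178 + 5·37 = 363
ΔM = 275 − 1370 = -1095; ΔN = 363 − (-1462) = 1825
Score = 2·(-1095) + 4·1825 = 5110

5110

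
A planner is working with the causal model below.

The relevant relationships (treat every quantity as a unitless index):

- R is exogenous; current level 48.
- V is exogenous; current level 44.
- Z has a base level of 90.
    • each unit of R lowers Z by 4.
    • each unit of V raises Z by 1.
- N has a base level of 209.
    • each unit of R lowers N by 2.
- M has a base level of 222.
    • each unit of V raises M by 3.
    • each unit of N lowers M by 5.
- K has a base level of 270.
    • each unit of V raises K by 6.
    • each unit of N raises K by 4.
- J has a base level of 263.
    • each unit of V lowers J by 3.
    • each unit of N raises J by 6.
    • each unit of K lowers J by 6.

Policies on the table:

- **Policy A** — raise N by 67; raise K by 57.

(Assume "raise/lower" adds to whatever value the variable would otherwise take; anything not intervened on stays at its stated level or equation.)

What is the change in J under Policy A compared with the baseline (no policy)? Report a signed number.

-1548

Baseline:
  R = 48
  V = 44
  N = 209 − 2·48 = 113
  K = 270 + 6·44 + 4·113 = 986
  J = 263 − 3·44 + 6·113 − 6·986 = -5107
Policy A (N + 67, K + 57):
  R = 48
  V = 44
  N = 209 − 2·48 (+67 from intervention) = 180
  K = 270 + 6·44 + 4·180 (+57 from intervention) = 1311
  J = 263 − 3·44 + 6·180 − 6·1311 = -6655
Change in J: -6655 − (-5107) = -1548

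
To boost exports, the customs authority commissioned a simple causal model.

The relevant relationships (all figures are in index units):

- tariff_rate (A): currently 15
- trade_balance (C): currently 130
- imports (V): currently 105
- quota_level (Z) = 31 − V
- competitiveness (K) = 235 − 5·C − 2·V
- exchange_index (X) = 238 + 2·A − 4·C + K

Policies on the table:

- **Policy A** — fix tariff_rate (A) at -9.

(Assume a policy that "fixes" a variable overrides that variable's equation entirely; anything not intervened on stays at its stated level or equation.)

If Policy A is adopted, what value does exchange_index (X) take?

-925

Policy A (A := -9):
  A = -9
  C = 130
  V = 105
  K = 235 − 5·130 − 2·105 = -625
  X = 238 + 2·(-9) − 4·130 + (-625) = -925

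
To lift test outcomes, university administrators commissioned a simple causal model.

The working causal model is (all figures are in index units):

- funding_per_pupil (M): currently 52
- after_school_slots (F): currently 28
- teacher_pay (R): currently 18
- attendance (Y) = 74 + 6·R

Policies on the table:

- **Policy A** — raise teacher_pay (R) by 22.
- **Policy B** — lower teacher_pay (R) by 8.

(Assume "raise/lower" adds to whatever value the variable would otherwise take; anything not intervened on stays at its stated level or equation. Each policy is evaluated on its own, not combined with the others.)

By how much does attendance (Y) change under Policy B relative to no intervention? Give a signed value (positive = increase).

Baseline:
  R = 18
  Y = 74 + 6·18 = 182
Policy B (R − 8):
  R = 18 − 8 = 10
  Y = 74 + 6·10 = 134
Change in Y: 134 − 182 = -48

-48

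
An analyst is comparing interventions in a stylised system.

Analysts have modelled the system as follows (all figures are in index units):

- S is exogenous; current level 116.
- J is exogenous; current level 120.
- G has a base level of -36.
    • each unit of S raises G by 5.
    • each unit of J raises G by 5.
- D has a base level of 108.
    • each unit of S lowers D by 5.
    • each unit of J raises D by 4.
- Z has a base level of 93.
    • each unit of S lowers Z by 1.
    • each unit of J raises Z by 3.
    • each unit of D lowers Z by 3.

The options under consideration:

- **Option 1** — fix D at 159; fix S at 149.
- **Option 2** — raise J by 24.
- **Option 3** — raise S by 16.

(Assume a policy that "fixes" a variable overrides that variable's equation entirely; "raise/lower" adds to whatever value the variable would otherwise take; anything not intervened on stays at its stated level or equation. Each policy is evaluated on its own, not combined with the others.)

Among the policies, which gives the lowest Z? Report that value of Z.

Option 1 (D := 159, S := 149):
  S = 149
  J = 120
  D = 159
  Z = 93 − 149 + 3·120 − 3·159 = -173
Option 2 (J + 24):
  S = 116
  J = 120 + 24 = 144
  D = 108 − 5·116 + 4·144 = 104
  Z = 93 − 116 + 3·144 − 3·104 = 97
Option 3 (S + 16):
  S = 116 + 16 = 132
  J = 120
  D = 108 − 5·132 + 4·120 = -72
  Z = 93 − 132 + 3·120 − 3·(-72) = 537
Comparing — Option 1: Z=-173, Option 2: Z=97, Option 3: Z=537. Lowest is -173 (Option 1).

-173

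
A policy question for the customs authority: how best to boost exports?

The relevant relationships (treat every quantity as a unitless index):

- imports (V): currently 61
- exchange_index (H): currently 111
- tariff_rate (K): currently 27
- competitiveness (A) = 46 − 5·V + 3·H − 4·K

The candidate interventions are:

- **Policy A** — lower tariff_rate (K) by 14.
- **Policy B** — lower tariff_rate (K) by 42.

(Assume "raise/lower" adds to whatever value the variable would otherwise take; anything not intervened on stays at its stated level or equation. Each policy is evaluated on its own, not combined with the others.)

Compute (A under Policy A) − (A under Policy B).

Policy A (K − 14):
  V = 61
  H = 111
  K = 27 − 14 = 13
  A = 46 − 5·61 + 3·111 − 4·13 = 22
Policy B (K − 42):
  V = 61
  H = 111
  K = 27 − 42 = -15
  A = 46 − 5·61 + 3·111 − 4·(-15) = 134
A: 22 − 134 = -112

-112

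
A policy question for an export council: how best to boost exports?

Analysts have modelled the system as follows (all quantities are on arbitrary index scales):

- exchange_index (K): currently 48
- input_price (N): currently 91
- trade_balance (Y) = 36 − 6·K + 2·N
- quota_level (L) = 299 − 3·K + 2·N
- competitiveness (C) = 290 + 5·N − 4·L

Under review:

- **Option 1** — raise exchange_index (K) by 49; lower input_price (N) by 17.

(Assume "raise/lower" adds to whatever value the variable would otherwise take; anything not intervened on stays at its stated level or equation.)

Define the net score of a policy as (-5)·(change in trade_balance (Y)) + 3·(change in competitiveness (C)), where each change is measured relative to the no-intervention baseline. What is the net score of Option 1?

3557

Baseline:
  K = 48
  N = 91
  Y = 36 − 6·48 + 2·91 = -70
  L = 299 − 3·48 + 2·91 = 337
  C = 290 + 5·91 − 4·337 = -603
Option 1 (K + 49, N − 17):
  K = 48 + 49 = 97
  N = 91 − 17 = 74
  Y = 36 − 6·97 + 2·74 = -398
  L = 299 − 3·97 + 2·74 = 156
  C = 290 + 5·74 − 4·156 = 36
ΔY = -398 − (-70) = -328; ΔC = 36 − (-603) = 639
Score = (-5)·(-328) + 3·639 = 3557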